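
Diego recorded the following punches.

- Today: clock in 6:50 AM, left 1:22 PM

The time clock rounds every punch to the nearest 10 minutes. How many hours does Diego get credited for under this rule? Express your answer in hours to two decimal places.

6.50 hours

Today: in 6:50 AM→6:50 AM, out 1:22 PM→1:20 PM; 6 h 30 min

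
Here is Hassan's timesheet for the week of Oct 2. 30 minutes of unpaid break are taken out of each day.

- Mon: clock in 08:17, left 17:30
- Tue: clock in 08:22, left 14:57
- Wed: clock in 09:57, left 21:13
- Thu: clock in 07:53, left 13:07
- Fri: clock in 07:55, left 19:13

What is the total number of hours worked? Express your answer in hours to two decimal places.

Mon: 08:17–17:30 = 9 h 13 min; less 30 min break → 8 h 43 min
Tue: 08:22–14:57 = 6 h 35 min; less 30 min break → 6 h 5 min
Wed: 09:57–21:13 = 11 h 16 min; less 30 min break → 10 h 46 min
Thu: 07:53–13:07 = 5 h 14 min; less 30 min break → 4 h 44 min
Fri: 07:55–19:13 = 11 h 18 min; less 30 min break → 10 h 48 min
Total: 8 h 43 min + 6 h 5 min + 10 h 46 min + 4 h 44 min + 10 h 48 min = 41 h 6 min.

41.10 hours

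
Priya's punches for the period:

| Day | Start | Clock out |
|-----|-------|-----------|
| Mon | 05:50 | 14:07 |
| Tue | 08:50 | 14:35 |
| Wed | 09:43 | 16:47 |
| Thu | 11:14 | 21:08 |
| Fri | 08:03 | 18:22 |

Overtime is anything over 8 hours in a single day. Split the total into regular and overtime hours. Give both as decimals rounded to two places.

Mon: 05:50–14:07 = 8 h 17 min
Tue: 08:50–14:35 = 5 h 45 min
Wed: 09:43–16:47 = 7 h 4 min
Thu: 11:14–21:08 = 9 h 54 min
Fri: 08:03–18:22 = 10 h 19 min
Mon reg 8 h 0 min / OT 0 h 17 min; Tue reg 5 h 45 min / OT 0 h 0 min; Wed reg 7 h 4 min / OT 0 h 0 min; Thu reg 8 h 0 min / OT 1 h 54 min; Fri reg 8 h 0 min / OT 2 h 19 min.
Totals: regular 36 h 49 min, overtime 4 h 30 min.

Regular 36.82 hours, overtime 4.50 hours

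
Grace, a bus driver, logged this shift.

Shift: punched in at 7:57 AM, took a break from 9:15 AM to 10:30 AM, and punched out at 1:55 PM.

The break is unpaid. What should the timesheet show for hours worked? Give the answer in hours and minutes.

4 h 43 min

Shift: 7:57 AM–1:55 PM = 5 h 58 min; less 75 min break → 4 h 43 min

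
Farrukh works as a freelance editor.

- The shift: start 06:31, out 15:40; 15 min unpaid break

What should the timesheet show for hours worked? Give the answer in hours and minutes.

The shift: 06:31–15:40 = 9 h 9 min; less 15 min break → 8 h 54 min

8 h 54 min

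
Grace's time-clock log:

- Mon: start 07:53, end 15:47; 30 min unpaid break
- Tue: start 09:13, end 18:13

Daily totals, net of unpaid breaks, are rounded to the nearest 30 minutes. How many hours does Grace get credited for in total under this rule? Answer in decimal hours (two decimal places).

Mon: 07:53–15:47 = 7 h 54 min − 30 min = 7 h 24 min → rounds to 7 h 30 min
Tue: 09:13–18:13 = 9 h 0 min → rounds to 9 h 0 min
Total credited: 16 h 30 min.

16.50 hours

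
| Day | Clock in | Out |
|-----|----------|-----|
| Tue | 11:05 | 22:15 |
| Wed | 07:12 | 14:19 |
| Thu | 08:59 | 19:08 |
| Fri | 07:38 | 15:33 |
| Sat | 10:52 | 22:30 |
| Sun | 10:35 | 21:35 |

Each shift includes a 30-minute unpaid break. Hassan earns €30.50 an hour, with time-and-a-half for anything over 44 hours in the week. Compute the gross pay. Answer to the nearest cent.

€1890.24

Tue: 11:05–22:15 = 11 h 10 min; less 30 min break → 10 h 40 min
Wed: 07:12–14:19 = 7 h 7 min; less 30 min break → 6 h 37 min
Thu: 08:59–19:08 = 10 h 9 min; less 30 min break → 9 h 39 min
Fri: 07:38–15:33 = 7 h 55 min; less 30 min break → 7 h 25 min
Sat: 10:52–22:30 = 11 h 38 min; less 30 min break → 11 h 8 min
Sun: 10:35–21:35 = 11 h 0 min; less 30 min break → 10 h 30 min
Total worked: 55 h 59 min = 3359 min.
Regular 44 h 0 min = 2640 min at €30.50/h; overtime 11 h 59 min = 719 min at €45.75/h.
Pay = (2640 × €30.50 + 719 × €45.75) ÷ 60 = €1890.24.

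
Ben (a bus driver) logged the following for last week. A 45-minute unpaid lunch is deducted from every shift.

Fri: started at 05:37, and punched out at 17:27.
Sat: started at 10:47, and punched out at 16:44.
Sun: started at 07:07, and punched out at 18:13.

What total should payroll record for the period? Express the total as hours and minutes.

26 h 38 min

Fri: 05:37–17:27 = 11 h 50 min; less 45 min break → 11 h 5 min
Sat: 10:47–16:44 = 5 h 57 min; less 45 min break → 5 h 12 min
Sun: 07:07–18:13 = 11 h 6 min; less 45 min break → 10 h 21 min
Total: 11 h 5 min + 5 h 12 min + 10 h 21 min = 26 h 38 min.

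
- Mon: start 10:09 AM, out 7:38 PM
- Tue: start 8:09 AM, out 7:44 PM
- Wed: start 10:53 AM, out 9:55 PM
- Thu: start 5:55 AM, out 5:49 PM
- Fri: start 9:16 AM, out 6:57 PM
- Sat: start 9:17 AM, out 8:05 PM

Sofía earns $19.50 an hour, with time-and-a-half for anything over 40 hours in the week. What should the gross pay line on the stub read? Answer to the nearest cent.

Mon: 10:09 AM–7:38 PM = 9 h 29 min
Tue: 8:09 AM–7:44 PM = 11 h 35 min
Wed: 10:53 AM–9:55 PM = 11 h 2 min
Thu: 5:55 AM–5:49 PM = 11 h 54 min
Fri: 9:16 AM–6:57 PM = 9 h 41 min
Sat: 9:17 AM–8:05 PM = 10 h 48 min
Total worked: 64 h 29 min = 3869 min.
Regular 40 h 0 min = 2400 min at $19.50/h; overtime 24 h 29 min = 1469 min at $29.25/h.
Pay = (2400 × $19.50 + 1469 × $29.25) ÷ 60 = $1496.14.

$1496.14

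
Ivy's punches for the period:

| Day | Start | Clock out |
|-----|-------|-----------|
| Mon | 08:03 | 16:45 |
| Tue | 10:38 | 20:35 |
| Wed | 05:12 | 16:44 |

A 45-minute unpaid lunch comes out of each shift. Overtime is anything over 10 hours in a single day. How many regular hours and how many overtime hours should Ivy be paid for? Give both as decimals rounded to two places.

Regular 27.15 hours, overtime 0.78 hours

Mon: 08:03–16:45 = 8 h 42 min; less 45 min break → 7 h 57 min
Tue: 10:38–20:35 = 9 h 57 min; less 45 min break → 9 h 12 min
Wed: 05:12–16:44 = 11 h 32 min; less 45 min break → 10 h 47 min
Mon reg 7 h 57 min / OT 0 h 0 min; Tue reg 9 h 12 min / OT 0 h 0 min; Wed reg 10 h 0 min / OT 0 h 47 min.
Totals: regular 27 h 9 min, overtime 0 h 47 min.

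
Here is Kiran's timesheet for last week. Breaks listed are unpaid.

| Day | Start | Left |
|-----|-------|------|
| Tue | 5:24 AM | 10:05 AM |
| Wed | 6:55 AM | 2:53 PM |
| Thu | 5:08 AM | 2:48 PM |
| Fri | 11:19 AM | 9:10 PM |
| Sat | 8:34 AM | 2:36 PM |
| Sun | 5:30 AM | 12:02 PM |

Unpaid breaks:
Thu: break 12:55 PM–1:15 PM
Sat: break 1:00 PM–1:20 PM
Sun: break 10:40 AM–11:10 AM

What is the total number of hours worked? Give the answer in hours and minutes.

43 h 34 min

Tue: 5:24 AM–10:05 AM = 4 h 41 min
Wed: 6:55 AM–2:53 PM = 7 h 58 min
Thu: 5:08 AM–2:48 PM = 9 h 40 min; less 20 min break → 9 h 20 min
Fri: 11:19 AM–9:10 PM = 9 h 51 min
Sat: 8:34 AM–2:36 PM = 6 h 2 min; less 20 min break → 5 h 42 min
Sun: 5:30 AM–12:02 PM = 6 h 32 min; less 30 min break → 6 h 2 min
Total: 4 h 41 min + 7 h 58 min + 9 h 20 min + 9 h 51 min + 5 h 42 min + 6 h 2 min = 43 h 34 min.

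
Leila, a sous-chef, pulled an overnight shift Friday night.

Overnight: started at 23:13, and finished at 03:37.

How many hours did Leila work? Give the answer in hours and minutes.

4 h 24 min

Overnight: 23:13 → midnight = 0 h 47 min; midnight → 03:37 = 3 h 37 min; span 4 h 24 min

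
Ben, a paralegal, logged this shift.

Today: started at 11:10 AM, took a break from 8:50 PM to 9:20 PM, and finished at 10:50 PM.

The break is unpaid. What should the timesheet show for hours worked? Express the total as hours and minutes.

11 h 10 min

Today: 11:10 AM–10:50 PM = 11 h 40 min; less 30 min break → 11 h 10 min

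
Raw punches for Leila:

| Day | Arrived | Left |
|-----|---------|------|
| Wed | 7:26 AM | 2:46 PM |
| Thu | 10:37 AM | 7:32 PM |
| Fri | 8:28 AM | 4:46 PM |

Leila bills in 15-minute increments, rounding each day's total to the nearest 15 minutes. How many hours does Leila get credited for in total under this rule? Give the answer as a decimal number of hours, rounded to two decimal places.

24.50 hours

Wed: 7:26 AM–2:46 PM = 7 h 20 min → rounds to 7 h 15 min
Thu: 10:37 AM–7:32 PM = 8 h 55 min → rounds to 9 h 0 min
Fri: 8:28 AM–4:46 PM = 8 h 18 min → rounds to 8 h 15 min
Total credited: 24 h 30 min.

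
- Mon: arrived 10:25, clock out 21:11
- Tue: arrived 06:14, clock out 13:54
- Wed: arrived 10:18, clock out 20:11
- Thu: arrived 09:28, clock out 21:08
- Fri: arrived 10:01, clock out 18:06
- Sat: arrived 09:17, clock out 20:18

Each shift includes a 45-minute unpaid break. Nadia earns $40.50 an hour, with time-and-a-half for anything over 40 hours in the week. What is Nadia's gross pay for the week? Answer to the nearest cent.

Mon: 10:25–21:11 = 10 h 46 min; less 45 min break → 10 h 1 min
Tue: 06:14–13:54 = 7 h 40 min; less 45 min break → 6 h 55 min
Wed: 10:18–20:11 = 9 h 53 min; less 45 min break → 9 h 8 min
Thu: 09:28–21:08 = 11 h 40 min; less 45 min break → 10 h 55 min
Fri: 10:01–18:06 = 8 h 5 min; less 45 min break → 7 h 20 min
Sat: 09:17–20:18 = 11 h 1 min; less 45 min break → 10 h 16 min
Total worked: 54 h 35 min = 3275 min.
Regular 40 h 0 min = 2400 min at $40.50/h; overtime 14 h 35 min = 875 min at $60.75/h.
Pay = (2400 × $40.50 + 875 × $60.75) ÷ 60 = $2505.94.

$2505.94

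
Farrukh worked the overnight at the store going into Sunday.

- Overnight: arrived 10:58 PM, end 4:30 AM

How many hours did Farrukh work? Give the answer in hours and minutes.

5 h 32 min

Overnight: 10:58 PM → midnight = 1 h 2 min; midnight → 4:30 AM = 4 h 30 min; span 5 h 32 min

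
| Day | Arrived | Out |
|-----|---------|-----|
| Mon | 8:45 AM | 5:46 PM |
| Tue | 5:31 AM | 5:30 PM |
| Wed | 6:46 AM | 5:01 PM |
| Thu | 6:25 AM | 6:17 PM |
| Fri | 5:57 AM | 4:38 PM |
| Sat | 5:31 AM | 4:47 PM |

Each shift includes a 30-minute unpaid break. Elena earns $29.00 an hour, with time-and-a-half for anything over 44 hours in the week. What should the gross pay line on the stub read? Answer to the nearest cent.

Mon: 8:45 AM–5:46 PM = 9 h 1 min; less 30 min break → 8 h 31 min
Tue: 5:31 AM–5:30 PM = 11 h 59 min; less 30 min break → 11 h 29 min
Wed: 6:46 AM–5:01 PM = 10 h 15 min; less 30 min break → 9 h 45 min
Thu: 6:25 AM–6:17 PM = 11 h 52 min; less 30 min break → 11 h 22 min
Fri: 5:57 AM–4:38 PM = 10 h 41 min; less 30 min break → 10 h 11 min
Sat: 5:31 AM–4:47 PM = 11 h 16 min; less 30 min break → 10 h 46 min
Total worked: 62 h 4 min = 3724 min.
Regular 44 h 0 min = 2640 min at $29.00/h; overtime 18 h 4 min = 1084 min at $43.50/h.
Pay = (2640 × $29.00 + 1084 × $43.50) ÷ 60 = $2061.90.

$2061.90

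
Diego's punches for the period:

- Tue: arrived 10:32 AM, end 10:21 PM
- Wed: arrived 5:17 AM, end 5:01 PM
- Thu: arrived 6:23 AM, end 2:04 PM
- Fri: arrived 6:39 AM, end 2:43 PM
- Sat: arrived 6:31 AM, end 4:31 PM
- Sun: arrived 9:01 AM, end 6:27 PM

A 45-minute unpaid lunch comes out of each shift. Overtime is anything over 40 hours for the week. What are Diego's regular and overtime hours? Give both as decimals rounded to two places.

Tue: 10:32 AM–10:21 PM = 11 h 49 min; less 45 min break → 11 h 4 min
Wed: 5:17 AM–5:01 PM = 11 h 44 min; less 45 min break → 10 h 59 min
Thu: 6:23 AM–2:04 PM = 7 h 41 min; less 45 min break → 6 h 56 min
Fri: 6:39 AM–2:43 PM = 8 h 4 min; less 45 min break → 7 h 19 min
Sat: 6:31 AM–4:31 PM = 10 h 0 min; less 45 min break → 9 h 15 min
Sun: 9:01 AM–6:27 PM = 9 h 26 min; less 45 min break → 8 h 41 min
Total worked: 54 h 14 min = 54.23 h.
Threshold 40 h → overtime 14 h 14 min, regular 40 h 0 min.

Regular 40.00 hours, overtime 14.23 hours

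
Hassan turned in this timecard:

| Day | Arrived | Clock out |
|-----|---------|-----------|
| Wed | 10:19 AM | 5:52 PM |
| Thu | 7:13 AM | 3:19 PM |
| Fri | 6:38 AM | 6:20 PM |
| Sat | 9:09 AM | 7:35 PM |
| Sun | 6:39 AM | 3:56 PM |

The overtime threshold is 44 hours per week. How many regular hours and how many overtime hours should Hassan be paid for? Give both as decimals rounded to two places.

Regular 44.00 hours, overtime 3.07 hours

Wed: 10:19 AM–5:52 PM = 7 h 33 min
Thu: 7:13 AM–3:19 PM = 8 h 6 min
Fri: 6:38 AM–6:20 PM = 11 h 42 min
Sat: 9:09 AM–7:35 PM = 10 h 26 min
Sun: 6:39 AM–3:56 PM = 9 h 17 min
Total worked: 47 h 4 min = 47.07 h.
Threshold 44 h → overtime 3 h 4 min, regular 44 h 0 min.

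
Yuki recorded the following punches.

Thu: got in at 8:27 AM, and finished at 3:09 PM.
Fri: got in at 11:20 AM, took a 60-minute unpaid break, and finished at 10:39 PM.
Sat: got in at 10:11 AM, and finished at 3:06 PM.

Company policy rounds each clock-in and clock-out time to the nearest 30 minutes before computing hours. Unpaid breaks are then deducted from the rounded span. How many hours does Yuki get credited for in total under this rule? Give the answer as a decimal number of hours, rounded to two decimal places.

21.50 hours

Thu: in 8:27 AM→8:30 AM, out 3:09 PM→3:00 PM; 6 h 30 min
Fri: in 11:20 AM→11:30 AM, out 10:39 PM→10:30 PM; 11 h 0 min − 60 min = 10 h 0 min
Sat: in 10:11 AM→10:00 AM, out 3:06 PM→3:00 PM; 5 h 0 min
Total credited: 21 h 30 min.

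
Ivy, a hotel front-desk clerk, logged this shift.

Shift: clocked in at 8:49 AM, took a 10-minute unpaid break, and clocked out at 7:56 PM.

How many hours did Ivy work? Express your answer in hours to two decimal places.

Shift: 8:49 AM–7:56 PM = 11 h 7 min; less 10 min break → 10 h 57 min

10.95 hours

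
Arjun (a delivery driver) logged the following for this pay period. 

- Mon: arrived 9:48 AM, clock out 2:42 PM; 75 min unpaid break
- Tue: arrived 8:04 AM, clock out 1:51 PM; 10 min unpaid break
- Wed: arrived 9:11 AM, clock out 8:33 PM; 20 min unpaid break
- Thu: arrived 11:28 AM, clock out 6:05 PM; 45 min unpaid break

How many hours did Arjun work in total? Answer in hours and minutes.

Mon: 9:48 AM–2:42 PM = 4 h 54 min; less 75 min break → 3 h 39 min
Tue: 8:04 AM–1:51 PM = 5 h 47 min; less 10 min break → 5 h 37 min
Wed: 9:11 AM–8:33 PM = 11 h 22 min; less 20 min break → 11 h 2 min
Thu: 11:28 AM–6:05 PM = 6 h 37 min; less 45 min break → 5 h 52 min
Total: 3 h 39 min + 5 h 37 min + 11 h 2 min + 5 h 52 min = 26 h 10 min.

26 h 10 min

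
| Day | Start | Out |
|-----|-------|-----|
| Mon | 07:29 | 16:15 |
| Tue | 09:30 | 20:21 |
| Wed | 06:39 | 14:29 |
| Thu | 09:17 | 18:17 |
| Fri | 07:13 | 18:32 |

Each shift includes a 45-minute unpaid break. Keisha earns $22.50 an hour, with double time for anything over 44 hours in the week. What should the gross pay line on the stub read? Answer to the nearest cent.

Mon: 07:29–16:15 = 8 h 46 min; less 45 min break → 8 h 1 min
Tue: 09:30–20:21 = 10 h 51 min; less 45 min break → 10 h 6 min
Wed: 06:39–14:29 = 7 h 50 min; less 45 min break → 7 h 5 min
Thu: 09:17–18:17 = 9 h 0 min; less 45 min break → 8 h 15 min
Fri: 07:13–18:32 = 11 h 19 min; less 45 min break → 10 h 34 min
Total worked: 44 h 1 min = 2641 min.
Regular 44 h 0 min = 2640 min at $22.50/h; overtime 0 h 1 min = 1 min at $45.00/h.
Pay = (2640 × $22.50 + 1 × $45.00) ÷ 60 = $990.75.

$990.75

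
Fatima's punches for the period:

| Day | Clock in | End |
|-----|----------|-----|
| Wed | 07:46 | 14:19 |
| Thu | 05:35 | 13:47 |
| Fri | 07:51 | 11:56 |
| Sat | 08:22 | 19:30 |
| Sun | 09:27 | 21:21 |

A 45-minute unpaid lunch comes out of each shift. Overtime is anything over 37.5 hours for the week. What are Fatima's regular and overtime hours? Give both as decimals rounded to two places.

Regular 37.50 hours, overtime 0.62 hours

Wed: 07:46–14:19 = 6 h 33 min; less 45 min break → 5 h 48 min
Thu: 05:35–13:47 = 8 h 12 min; less 45 min break → 7 h 27 min
Fri: 07:51–11:56 = 4 h 5 min; less 45 min break → 3 h 20 min
Sat: 08:22–19:30 = 11 h 8 min; less 45 min break → 10 h 23 min
Sun: 09:27–21:21 = 11 h 54 min; less 45 min break → 11 h 9 min
Total worked: 38 h 7 min = 38.12 h.
Threshold 37.5 h → overtime 0 h 37 min, regular 37 h 30 min.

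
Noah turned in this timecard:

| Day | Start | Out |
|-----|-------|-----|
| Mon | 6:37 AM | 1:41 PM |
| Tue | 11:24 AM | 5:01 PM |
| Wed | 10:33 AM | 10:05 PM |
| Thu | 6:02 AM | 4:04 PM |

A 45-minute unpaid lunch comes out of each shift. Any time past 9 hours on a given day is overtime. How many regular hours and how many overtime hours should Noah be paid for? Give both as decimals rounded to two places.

Regular 29.18 hours, overtime 2.07 hours

Mon: 6:37 AM–1:41 PM = 7 h 4 min; less 45 min break → 6 h 19 min
Tue: 11:24 AM–5:01 PM = 5 h 37 min; less 45 min break → 4 h 52 min
Wed: 10:33 AM–10:05 PM = 11 h 32 min; less 45 min break → 10 h 47 min
Thu: 6:02 AM–4:04 PM = 10 h 2 min; less 45 min break → 9 h 17 min
Mon reg 6 h 19 min / OT 0 h 0 min; Tue reg 4 h 52 min / OT 0 h 0 min; Wed reg 9 h 0 min / OT 1 h 47 min; Thu reg 9 h 0 min / OT 0 h 17 min.
Totals: regular 29 h 11 min, overtime 2 h 4 min.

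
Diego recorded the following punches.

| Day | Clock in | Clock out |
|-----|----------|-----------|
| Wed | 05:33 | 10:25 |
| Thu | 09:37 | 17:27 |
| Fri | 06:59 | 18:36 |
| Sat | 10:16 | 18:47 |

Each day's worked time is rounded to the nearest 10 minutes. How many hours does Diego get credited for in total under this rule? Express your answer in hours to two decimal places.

Wed: 05:33–10:25 = 4 h 52 min → rounds to 4 h 50 min
Thu: 09:37–17:27 = 7 h 50 min → rounds to 7 h 50 min
Fri: 06:59–18:36 = 11 h 37 min → rounds to 11 h 40 min
Sat: 10:16–18:47 = 8 h 31 min → rounds to 8 h 30 min
Total credited: 32 h 50 min.

32.83 hours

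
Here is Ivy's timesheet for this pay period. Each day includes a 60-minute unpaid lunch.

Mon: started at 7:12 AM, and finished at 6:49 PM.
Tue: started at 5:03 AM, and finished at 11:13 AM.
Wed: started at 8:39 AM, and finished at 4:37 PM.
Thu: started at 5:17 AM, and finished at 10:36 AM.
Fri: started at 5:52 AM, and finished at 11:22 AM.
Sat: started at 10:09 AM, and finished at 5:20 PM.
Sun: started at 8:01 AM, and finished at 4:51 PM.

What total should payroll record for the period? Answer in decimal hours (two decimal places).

45.58 hours

Mon: 7:12 AM–6:49 PM = 11 h 37 min; less 60 min break → 10 h 37 min
Tue: 5:03 AM–11:13 AM = 6 h 10 min; less 60 min break → 5 h 10 min
Wed: 8:39 AM–4:37 PM = 7 h 58 min; less 60 min break → 6 h 58 min
Thu: 5:17 AM–10:36 AM = 5 h 19 min; less 60 min break → 4 h 19 min
Fri: 5:52 AM–11:22 AM = 5 h 30 min; less 60 min break → 4 h 30 min
Sat: 10:09 AM–5:20 PM = 7 h 11 min; less 60 min break → 6 h 11 min
Sun: 8:01 AM–4:51 PM = 8 h 50 min; less 60 min break → 7 h 50 min
Total: 10 h 37 min + 5 h 10 min + 6 h 58 min + 4 h 19 min + 4 h 30 min + 6 h 11 min + 7 h 50 min = 45 h 35 min.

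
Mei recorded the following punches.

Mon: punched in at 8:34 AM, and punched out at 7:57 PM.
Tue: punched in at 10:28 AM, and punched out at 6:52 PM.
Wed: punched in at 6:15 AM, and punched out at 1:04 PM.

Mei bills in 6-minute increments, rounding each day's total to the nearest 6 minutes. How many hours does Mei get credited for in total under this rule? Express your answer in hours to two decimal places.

Mon: 8:34 AM–7:57 PM = 11 h 23 min → rounds to 11 h 24 min
Tue: 10:28 AM–6:52 PM = 8 h 24 min → rounds to 8 h 24 min
Wed: 6:15 AM–1:04 PM = 6 h 49 min → rounds to 6 h 48 min
Total credited: 26 h 36 min.

26.60 hours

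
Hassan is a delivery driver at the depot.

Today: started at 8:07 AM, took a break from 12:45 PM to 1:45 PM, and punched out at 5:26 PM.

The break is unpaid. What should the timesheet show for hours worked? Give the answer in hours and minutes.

Today: 8:07 AM–5:26 PM = 9 h 19 min; less 60 min break → 8 h 19 min

8 h 19 min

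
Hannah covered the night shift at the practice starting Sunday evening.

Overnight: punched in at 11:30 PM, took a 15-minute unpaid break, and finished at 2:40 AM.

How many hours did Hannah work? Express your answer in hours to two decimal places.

2.92 hours

Overnight: 11:30 PM → midnight = 0 h 30 min; midnight → 2:40 AM = 2 h 40 min; span 3 h 10 min; less 15 min break → 2 h 55 min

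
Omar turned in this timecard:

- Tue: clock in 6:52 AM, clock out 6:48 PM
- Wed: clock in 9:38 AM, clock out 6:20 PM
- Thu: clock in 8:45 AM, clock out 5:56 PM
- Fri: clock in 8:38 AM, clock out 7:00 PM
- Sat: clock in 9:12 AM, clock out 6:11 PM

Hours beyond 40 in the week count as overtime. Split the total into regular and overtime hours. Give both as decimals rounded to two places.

Tue: 6:52 AM–6:48 PM = 11 h 56 min
Wed: 9:38 AM–6:20 PM = 8 h 42 min
Thu: 8:45 AM–5:56 PM = 9 h 11 min
Fri: 8:38 AM–7:00 PM = 10 h 22 min
Sat: 9:12 AM–6:11 PM = 8 h 59 min
Total worked: 49 h 10 min = 49.17 h.
Threshold 40 h → overtime 9 h 10 min, regular 40 h 0 min.

Regular 40.00 hours, overtime 9.17 hours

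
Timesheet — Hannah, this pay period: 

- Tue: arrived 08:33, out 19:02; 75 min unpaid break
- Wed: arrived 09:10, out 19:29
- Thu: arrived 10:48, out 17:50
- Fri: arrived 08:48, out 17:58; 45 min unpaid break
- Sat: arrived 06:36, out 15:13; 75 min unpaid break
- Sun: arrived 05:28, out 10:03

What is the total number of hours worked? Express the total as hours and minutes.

46 h 57 min

Tue: 08:33–19:02 = 10 h 29 min; less 75 min break → 9 h 14 min
Wed: 09:10–19:29 = 10 h 19 min
Thu: 10:48–17:50 = 7 h 2 min
Fri: 08:48–17:58 = 9 h 10 min; less 45 min break → 8 h 25 min
Sat: 06:36–15:13 = 8 h 37 min; less 75 min break → 7 h 22 min
Sun: 05:28–10:03 = 4 h 35 min
Total: 9 h 14 min + 10 h 19 min + 7 h 2 min + 8 h 25 min + 7 h 22 min + 4 h 35 min = 46 h 57 min.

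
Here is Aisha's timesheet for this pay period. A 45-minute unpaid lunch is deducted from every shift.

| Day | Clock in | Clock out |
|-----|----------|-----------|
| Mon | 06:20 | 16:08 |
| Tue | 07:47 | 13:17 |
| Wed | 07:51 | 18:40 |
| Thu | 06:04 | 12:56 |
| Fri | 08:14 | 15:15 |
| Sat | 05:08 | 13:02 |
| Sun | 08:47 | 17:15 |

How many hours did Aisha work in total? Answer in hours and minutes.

Mon: 06:20–16:08 = 9 h 48 min; less 45 min break → 9 h 3 min
Tue: 07:47–13:17 = 5 h 30 min; less 45 min break → 4 h 45 min
Wed: 07:51–18:40 = 10 h 49 min; less 45 min break → 10 h 4 min
Thu: 06:04–12:56 = 6 h 52 min; less 45 min break → 6 h 7 min
Fri: 08:14–15:15 = 7 h 1 min; less 45 min break → 6 h 16 min
Sat: 05:08–13:02 = 7 h 54 min; less 45 min break → 7 h 9 min
Sun: 08:47–17:15 = 8 h 28 min; less 45 min break → 7 h 43 min
Total: 9 h 3 min + 4 h 45 min + 10 h 4 min + 6 h 7 min + 6 h 16 min + 7 h 9 min + 7 h 43 min = 51 h 7 min.

51 h 7 min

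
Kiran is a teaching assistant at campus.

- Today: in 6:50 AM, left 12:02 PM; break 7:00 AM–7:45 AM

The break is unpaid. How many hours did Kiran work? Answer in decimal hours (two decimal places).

4.45 hours

Today: 6:50 AM–12:02 PM = 5 h 12 min; less 45 min break → 4 h 27 min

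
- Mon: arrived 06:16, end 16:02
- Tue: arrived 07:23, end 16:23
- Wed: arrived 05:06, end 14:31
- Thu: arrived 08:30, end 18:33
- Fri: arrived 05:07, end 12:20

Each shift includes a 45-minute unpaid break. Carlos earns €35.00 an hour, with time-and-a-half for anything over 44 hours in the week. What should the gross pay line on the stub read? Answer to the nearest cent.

Mon: 06:16–16:02 = 9 h 46 min; less 45 min break → 9 h 1 min
Tue: 07:23–16:23 = 9 h 0 min; less 45 min break → 8 h 15 min
Wed: 05:06–14:31 = 9 h 25 min; less 45 min break → 8 h 40 min
Thu: 08:30–18:33 = 10 h 3 min; less 45 min break → 9 h 18 min
Fri: 05:07–12:20 = 7 h 13 min; less 45 min break → 6 h 28 min
Total worked: 41 h 42 min = 2502 min.
Regular 41 h 42 min = 2502 min at €35.00/h; overtime 0 h 0 min = 0 min at €52.50/h.
Pay = (2502 × €35.00 + 0 × €52.50) ÷ 60 = €1459.50.

€1459.50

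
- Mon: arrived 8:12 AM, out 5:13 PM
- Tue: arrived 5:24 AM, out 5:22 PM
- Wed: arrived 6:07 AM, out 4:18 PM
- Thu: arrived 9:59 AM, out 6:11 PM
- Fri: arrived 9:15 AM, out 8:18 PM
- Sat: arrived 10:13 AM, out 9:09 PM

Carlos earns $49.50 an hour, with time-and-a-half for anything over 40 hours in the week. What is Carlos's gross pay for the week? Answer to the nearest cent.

Mon: 8:12 AM–5:13 PM = 9 h 1 min
Tue: 5:24 AM–5:22 PM = 11 h 58 min
Wed: 6:07 AM–4:18 PM = 10 h 11 min
Thu: 9:59 AM–6:11 PM = 8 h 12 min
Fri: 9:15 AM–8:18 PM = 11 h 3 min
Sat: 10:13 AM–9:09 PM = 10 h 56 min
Total worked: 61 h 21 min = 3681 min.
Regular 40 h 0 min = 2400 min at $49.50/h; overtime 21 h 21 min = 1281 min at $74.25/h.
Pay = (2400 × $49.50 + 1281 × $74.25) ÷ 60 = $3565.24.

$3565.24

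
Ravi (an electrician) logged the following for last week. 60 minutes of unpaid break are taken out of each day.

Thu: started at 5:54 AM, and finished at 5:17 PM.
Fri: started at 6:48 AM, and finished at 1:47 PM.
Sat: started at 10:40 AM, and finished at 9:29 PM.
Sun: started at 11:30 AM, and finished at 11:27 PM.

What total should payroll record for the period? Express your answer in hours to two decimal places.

37.13 hours

Thu: 5:54 AM–5:17 PM = 11 h 23 min; less 60 min break → 10 h 23 min
Fri: 6:48 AM–1:47 PM = 6 h 59 min; less 60 min break → 5 h 59 min
Sat: 10:40 AM–9:29 PM = 10 h 49 min; less 60 min break → 9 h 49 min
Sun: 11:30 AM–11:27 PM = 11 h 57 min; less 60 min break → 10 h 57 min
Total: 10 h 23 min + 5 h 59 min + 9 h 49 min + 10 h 57 min = 37 h 8 min.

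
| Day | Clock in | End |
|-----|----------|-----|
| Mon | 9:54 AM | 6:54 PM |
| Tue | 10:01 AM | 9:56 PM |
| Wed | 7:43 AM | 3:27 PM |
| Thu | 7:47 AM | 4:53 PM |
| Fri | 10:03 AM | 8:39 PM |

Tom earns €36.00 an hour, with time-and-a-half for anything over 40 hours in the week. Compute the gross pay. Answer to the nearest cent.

Mon: 9:54 AM–6:54 PM = 9 h 0 min
Tue: 10:01 AM–9:56 PM = 11 h 55 min
Wed: 7:43 AM–3:27 PM = 7 h 44 min
Thu: 7:47 AM–4:53 PM = 9 h 6 min
Fri: 10:03 AM–8:39 PM = 10 h 36 min
Total worked: 48 h 21 min = 2901 min.
Regular 40 h 0 min = 2400 min at €36.00/h; overtime 8 h 21 min = 501 min at €54.00/h.
Pay = (2400 × €36.00 + 501 × €54.00) ÷ 60 = €1890.90.

€1890.90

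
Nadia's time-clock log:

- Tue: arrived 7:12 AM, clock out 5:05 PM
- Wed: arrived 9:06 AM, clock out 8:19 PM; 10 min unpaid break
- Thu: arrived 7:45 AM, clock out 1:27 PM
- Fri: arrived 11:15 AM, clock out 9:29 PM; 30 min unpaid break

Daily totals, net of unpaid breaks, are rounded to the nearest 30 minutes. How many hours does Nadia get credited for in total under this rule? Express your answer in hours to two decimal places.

Tue: 7:12 AM–5:05 PM = 9 h 53 min → rounds to 10 h 0 min
Wed: 9:06 AM–8:19 PM = 11 h 13 min − 10 min = 11 h 3 min → rounds to 11 h 0 min
Thu: 7:45 AM–1:27 PM = 5 h 42 min → rounds to 5 h 30 min
Fri: 11:15 AM–9:29 PM = 10 h 14 min − 30 min = 9 h 44 min → rounds to 9 h 30 min
Total credited: 36 h 0 min.

36.00 hours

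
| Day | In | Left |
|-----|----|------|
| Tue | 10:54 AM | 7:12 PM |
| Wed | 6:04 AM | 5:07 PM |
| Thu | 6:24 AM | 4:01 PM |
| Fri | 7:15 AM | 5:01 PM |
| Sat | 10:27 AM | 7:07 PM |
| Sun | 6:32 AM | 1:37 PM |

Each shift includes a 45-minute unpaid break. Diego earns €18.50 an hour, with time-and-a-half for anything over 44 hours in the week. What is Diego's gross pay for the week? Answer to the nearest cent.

€980.04

Tue: 10:54 AM–7:12 PM = 8 h 18 min; less 45 min break → 7 h 33 min
Wed: 6:04 AM–5:07 PM = 11 h 3 min; less 45 min break → 10 h 18 min
Thu: 6:24 AM–4:01 PM = 9 h 37 min; less 45 min break → 8 h 52 min
Fri: 7:15 AM–5:01 PM = 9 h 46 min; less 45 min break → 9 h 1 min
Sat: 10:27 AM–7:07 PM = 8 h 40 min; less 45 min break → 7 h 55 min
Sun: 6:32 AM–1:37 PM = 7 h 5 min; less 45 min break → 6 h 20 min
Total worked: 49 h 59 min = 2999 min.
Regular 44 h 0 min = 2640 min at €18.50/h; overtime 5 h 59 min = 359 min at €27.75/h.
Pay = (2640 × €18.50 + 359 × €27.75) ÷ 60 = €980.04.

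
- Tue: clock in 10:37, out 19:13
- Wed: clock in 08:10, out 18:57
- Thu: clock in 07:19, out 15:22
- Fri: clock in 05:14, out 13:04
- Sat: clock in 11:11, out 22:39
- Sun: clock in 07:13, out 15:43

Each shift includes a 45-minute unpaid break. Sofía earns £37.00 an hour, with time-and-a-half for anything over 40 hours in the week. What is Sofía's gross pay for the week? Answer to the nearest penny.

£2075.70

Tue: 10:37–19:13 = 8 h 36 min; less 45 min break → 7 h 51 min
Wed: 08:10–18:57 = 10 h 47 min; less 45 min break → 10 h 2 min
Thu: 07:19–15:22 = 8 h 3 min; less 45 min break → 7 h 18 min
Fri: 05:14–13:04 = 7 h 50 min; less 45 min break → 7 h 5 min
Sat: 11:11–22:39 = 11 h 28 min; less 45 min break → 10 h 43 min
Sun: 07:13–15:43 = 8 h 30 min; less 45 min break → 7 h 45 min
Total worked: 50 h 44 min = 3044 min.
Regular 40 h 0 min = 2400 min at £37.00/h; overtime 10 h 44 min = 644 min at £55.50/h.
Pay = (2400 × £37.00 + 644 × £55.50) ÷ 60 = £2075.70.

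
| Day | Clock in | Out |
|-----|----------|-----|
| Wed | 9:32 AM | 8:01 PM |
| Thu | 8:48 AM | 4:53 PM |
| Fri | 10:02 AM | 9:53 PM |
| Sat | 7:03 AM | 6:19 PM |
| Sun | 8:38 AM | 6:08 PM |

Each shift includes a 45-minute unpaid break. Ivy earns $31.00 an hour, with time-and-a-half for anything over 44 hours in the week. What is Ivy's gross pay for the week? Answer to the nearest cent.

$1523.65

Wed: 9:32 AM–8:01 PM = 10 h 29 min; less 45 min break → 9 h 44 min
Thu: 8:48 AM–4:53 PM = 8 h 5 min; less 45 min break → 7 h 20 min
Fri: 10:02 AM–9:53 PM = 11 h 51 min; less 45 min break → 11 h 6 min
Sat: 7:03 AM–6:19 PM = 11 h 16 min; less 45 min break → 10 h 31 min
Sun: 8:38 AM–6:08 PM = 9 h 30 min; less 45 min break → 8 h 45 min
Total worked: 47 h 26 min = 2846 min.
Regular 44 h 0 min = 2640 min at $31.00/h; overtime 3 h 26 min = 206 min at $46.50/h.
Pay = (2640 × $31.00 + 206 × $46.50) ÷ 60 = $1523.65.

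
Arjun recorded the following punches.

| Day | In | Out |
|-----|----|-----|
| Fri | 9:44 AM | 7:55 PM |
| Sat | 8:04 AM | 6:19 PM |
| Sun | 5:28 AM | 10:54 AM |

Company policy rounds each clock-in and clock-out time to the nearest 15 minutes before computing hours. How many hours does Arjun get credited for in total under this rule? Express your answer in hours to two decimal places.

Fri: in 9:44 AM→9:45 AM, out 7:55 PM→8:00 PM; 10 h 15 min
Sat: in 8:04 AM→8:00 AM, out 6:19 PM→6:15 PM; 10 h 15 min
Sun: in 5:28 AM→5:30 AM, out 10:54 AM→11:00 AM; 5 h 30 min
Total credited: 26 h 0 min.

26.00 hours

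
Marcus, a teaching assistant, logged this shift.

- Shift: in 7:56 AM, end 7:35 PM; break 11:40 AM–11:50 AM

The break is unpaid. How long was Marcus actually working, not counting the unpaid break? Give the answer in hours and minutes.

Shift: 7:56 AM–7:35 PM = 11 h 39 min; less 10 min break → 11 h 29 min

11 h 29 min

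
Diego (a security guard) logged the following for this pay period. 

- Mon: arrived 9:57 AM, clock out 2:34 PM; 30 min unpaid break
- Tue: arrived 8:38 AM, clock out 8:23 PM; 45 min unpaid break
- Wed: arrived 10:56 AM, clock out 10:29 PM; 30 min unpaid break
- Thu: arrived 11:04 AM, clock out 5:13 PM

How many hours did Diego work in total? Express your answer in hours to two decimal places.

Mon: 9:57 AM–2:34 PM = 4 h 37 min; less 30 min break → 4 h 7 min
Tue: 8:38 AM–8:23 PM = 11 h 45 min; less 45 min break → 11 h 0 min
Wed: 10:56 AM–10:29 PM = 11 h 33 min; less 30 min break → 11 h 3 min
Thu: 11:04 AM–5:13 PM = 6 h 9 min
Total: 4 h 7 min + 11 h 0 min + 11 h 3 min + 6 h 9 min = 32 h 19 min.

32.32 hours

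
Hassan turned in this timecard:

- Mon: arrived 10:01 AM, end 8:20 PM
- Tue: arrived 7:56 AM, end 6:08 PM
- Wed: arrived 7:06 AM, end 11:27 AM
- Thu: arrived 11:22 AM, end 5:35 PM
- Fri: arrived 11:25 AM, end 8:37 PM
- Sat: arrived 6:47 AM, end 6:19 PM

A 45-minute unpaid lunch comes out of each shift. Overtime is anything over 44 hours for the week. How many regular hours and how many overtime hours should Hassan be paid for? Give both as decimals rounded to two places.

Mon: 10:01 AM–8:20 PM = 10 h 19 min; less 45 min break → 9 h 34 min
Tue: 7:56 AM–6:08 PM = 10 h 12 min; less 45 min break → 9 h 27 min
Wed: 7:06 AM–11:27 AM = 4 h 21 min; less 45 min break → 3 h 36 min
Thu: 11:22 AM–5:35 PM = 6 h 13 min; less 45 min break → 5 h 28 min
Fri: 11:25 AM–8:37 PM = 9 h 12 min; less 45 min break → 8 h 27 min
Sat: 6:47 AM–6:19 PM = 11 h 32 min; less 45 min break → 10 h 47 min
Total worked: 47 h 19 min = 47.32 h.
Threshold 44 h → overtime 3 h 19 min, regular 44 h 0 min.

Regular 44.00 hours, overtime 3.32 hours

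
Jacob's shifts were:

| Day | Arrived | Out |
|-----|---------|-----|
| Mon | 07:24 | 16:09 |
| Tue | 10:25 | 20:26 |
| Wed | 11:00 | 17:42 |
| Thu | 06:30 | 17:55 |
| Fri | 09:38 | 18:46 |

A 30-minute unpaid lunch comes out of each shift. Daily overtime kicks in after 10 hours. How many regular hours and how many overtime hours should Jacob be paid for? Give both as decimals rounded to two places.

Mon: 07:24–16:09 = 8 h 45 min; less 30 min break → 8 h 15 min
Tue: 10:25–20:26 = 10 h 1 min; less 30 min break → 9 h 31 min
Wed: 11:00–17:42 = 6 h 42 min; less 30 min break → 6 h 12 min
Thu: 06:30–17:55 = 11 h 25 min; less 30 min break → 10 h 55 min
Fri: 09:38–18:46 = 9 h 8 min; less 30 min break → 8 h 38 min
Mon reg 8 h 15 min / OT 0 h 0 min; Tue reg 9 h 31 min / OT 0 h 0 min; Wed reg 6 h 12 min / OT 0 h 0 min; Thu reg 10 h 0 min / OT 0 h 55 min; Fri reg 8 h 38 min / OT 0 h 0 min.
Totals: regular 42 h 36 min, overtime 0 h 55 min.

Regular 42.60 hours, overtime 0.92 hours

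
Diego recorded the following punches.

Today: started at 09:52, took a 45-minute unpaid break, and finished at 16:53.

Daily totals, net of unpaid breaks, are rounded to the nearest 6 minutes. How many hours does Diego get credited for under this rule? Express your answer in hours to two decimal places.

Today: 09:52–16:53 = 7 h 1 min − 45 min = 6 h 16 min → rounds to 6 h 18 min

6.30 hours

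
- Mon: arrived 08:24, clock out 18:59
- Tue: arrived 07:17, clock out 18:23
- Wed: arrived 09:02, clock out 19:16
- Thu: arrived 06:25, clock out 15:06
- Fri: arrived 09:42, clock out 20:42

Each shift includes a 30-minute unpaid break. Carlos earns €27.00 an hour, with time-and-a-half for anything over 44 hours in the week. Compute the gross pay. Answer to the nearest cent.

€1394.55

Mon: 08:24–18:59 = 10 h 35 min; less 30 min break → 10 h 5 min
Tue: 07:17–18:23 = 11 h 6 min; less 30 min break → 10 h 36 min
Wed: 09:02–19:16 = 10 h 14 min; less 30 min break → 9 h 44 min
Thu: 06:25–15:06 = 8 h 41 min; less 30 min break → 8 h 11 min
Fri: 09:42–20:42 = 11 h 0 min; less 30 min break → 10 h 30 min
Total worked: 49 h 6 min = 2946 min.
Regular 44 h 0 min = 2640 min at €27.00/h; overtime 5 h 6 min = 306 min at €40.50/h.
Pay = (2640 × €27.00 + 306 × €40.50) ÷ 60 = €1394.55.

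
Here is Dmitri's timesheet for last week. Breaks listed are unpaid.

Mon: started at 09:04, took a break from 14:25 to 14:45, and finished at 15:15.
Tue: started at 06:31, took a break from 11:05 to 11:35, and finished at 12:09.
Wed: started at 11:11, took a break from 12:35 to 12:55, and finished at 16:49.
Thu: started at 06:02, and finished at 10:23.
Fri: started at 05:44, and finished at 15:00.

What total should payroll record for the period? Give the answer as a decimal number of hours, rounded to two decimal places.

29.90 hours

Mon: 09:04–15:15 = 6 h 11 min; less 20 min break → 5 h 51 min
Tue: 06:31–12:09 = 5 h 38 min; less 30 min break → 5 h 8 min
Wed: 11:11–16:49 = 5 h 38 min; less 20 min break → 5 h 18 min
Thu: 06:02–10:23 = 4 h 21 min
Fri: 05:44–15:00 = 9 h 16 min
Total: 5 h 51 min + 5 h 8 min + 5 h 18 min + 4 h 21 min + 9 h 16 min = 29 h 54 min.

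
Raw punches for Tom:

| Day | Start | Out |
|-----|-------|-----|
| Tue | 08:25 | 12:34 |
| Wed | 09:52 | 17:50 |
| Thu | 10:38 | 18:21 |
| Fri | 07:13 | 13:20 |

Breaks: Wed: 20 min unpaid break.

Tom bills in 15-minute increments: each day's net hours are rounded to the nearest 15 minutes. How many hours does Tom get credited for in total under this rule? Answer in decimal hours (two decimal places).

Tue: 08:25–12:34 = 4 h 9 min → rounds to 4 h 15 min
Wed: 09:52–17:50 = 7 h 58 min − 20 min = 7 h 38 min → rounds to 7 h 45 min
Thu: 10:38–18:21 = 7 h 43 min → rounds to 7 h 45 min
Fri: 07:13–13:20 = 6 h 7 min → rounds to 6 h 0 min
Total credited: 25 h 45 min.

25.75 hours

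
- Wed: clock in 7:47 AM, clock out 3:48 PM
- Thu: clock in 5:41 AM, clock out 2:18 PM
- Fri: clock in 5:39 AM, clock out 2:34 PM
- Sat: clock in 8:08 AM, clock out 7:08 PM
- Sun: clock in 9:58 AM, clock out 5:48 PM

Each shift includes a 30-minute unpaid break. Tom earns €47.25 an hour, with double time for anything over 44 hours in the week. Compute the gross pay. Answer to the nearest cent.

€1978.99

Wed: 7:47 AM–3:48 PM = 8 h 1 min; less 30 min break → 7 h 31 min
Thu: 5:41 AM–2:18 PM = 8 h 37 min; less 30 min break → 8 h 7 min
Fri: 5:39 AM–2:34 PM = 8 h 55 min; less 30 min break → 8 h 25 min
Sat: 8:08 AM–7:08 PM = 11 h 0 min; less 30 min break → 10 h 30 min
Sun: 9:58 AM–5:48 PM = 7 h 50 min; less 30 min break → 7 h 20 min
Total worked: 41 h 53 min = 2513 min.
Regular 41 h 53 min = 2513 min at €47.25/h; overtime 0 h 0 min = 0 min at €94.50/h.
Pay = (2513 × €47.25 + 0 × €94.50) ÷ 60 = €1978.99.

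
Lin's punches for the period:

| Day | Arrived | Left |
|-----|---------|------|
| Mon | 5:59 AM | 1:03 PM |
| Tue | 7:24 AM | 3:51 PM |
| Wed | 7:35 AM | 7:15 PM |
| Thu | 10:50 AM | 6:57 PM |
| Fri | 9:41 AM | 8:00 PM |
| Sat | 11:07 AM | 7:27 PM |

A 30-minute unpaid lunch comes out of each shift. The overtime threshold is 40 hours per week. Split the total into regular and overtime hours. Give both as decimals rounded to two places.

Regular 40.00 hours, overtime 10.95 hours

Mon: 5:59 AM–1:03 PM = 7 h 4 min; less 30 min break → 6 h 34 min
Tue: 7:24 AM–3:51 PM = 8 h 27 min; less 30 min break → 7 h 57 min
Wed: 7:35 AM–7:15 PM = 11 h 40 min; less 30 min break → 11 h 10 min
Thu: 10:50 AM–6:57 PM = 8 h 7 min; less 30 min break → 7 h 37 min
Fri: 9:41 AM–8:00 PM = 10 h 19 min; less 30 min break → 9 h 49 min
Sat: 11:07 AM–7:27 PM = 8 h 20 min; less 30 min break → 7 h 50 min
Total worked: 50 h 57 min = 50.95 h.
Threshold 40 h → overtime 10 h 57 min, regular 40 h 0 min.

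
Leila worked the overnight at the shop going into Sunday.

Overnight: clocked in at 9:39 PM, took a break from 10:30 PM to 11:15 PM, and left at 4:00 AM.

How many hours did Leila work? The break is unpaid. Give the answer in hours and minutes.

Overnight: 9:39 PM → midnight = 2 h 21 min; midnight → 4:00 AM = 4 h 0 min; span 6 h 21 min; less 45 min break → 5 h 36 min

5 h 36 min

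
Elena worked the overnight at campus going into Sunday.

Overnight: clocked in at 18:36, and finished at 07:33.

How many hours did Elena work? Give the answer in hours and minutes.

12 h 57 min

Overnight: 18:36 → midnight = 5 h 24 min; midnight → 07:33 = 7 h 33 min; span 12 h 57 min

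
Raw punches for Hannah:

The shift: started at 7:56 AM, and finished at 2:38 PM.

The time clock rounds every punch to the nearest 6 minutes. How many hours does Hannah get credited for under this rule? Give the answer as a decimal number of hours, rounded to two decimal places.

6.70 hours

The shift: in 7:56 AM→7:54 AM, out 2:38 PM→2:36 PM; 6 h 42 min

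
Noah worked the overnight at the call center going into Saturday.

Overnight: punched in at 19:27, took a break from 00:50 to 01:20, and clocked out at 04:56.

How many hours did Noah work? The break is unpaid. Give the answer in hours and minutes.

Overnight: 19:27 → midnight = 4 h 33 min; midnight → 04:56 = 4 h 56 min; span 9 h 29 min; less 30 min break → 8 h 59 min

8 h 59 min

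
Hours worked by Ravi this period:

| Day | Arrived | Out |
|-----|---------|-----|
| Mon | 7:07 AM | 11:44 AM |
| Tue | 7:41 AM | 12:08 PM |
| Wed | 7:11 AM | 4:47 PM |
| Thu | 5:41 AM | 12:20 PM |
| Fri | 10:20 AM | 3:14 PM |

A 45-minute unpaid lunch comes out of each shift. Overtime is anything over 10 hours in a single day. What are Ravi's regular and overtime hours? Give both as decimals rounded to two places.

Regular 26.47 hours, overtime 0.00 hours

Mon: 7:07 AM–11:44 AM = 4 h 37 min; less 45 min break → 3 h 52 min
Tue: 7:41 AM–12:08 PM = 4 h 27 min; less 45 min break → 3 h 42 min
Wed: 7:11 AM–4:47 PM = 9 h 36 min; less 45 min break → 8 h 51 min
Thu: 5:41 AM–12:20 PM = 6 h 39 min; less 45 min break → 5 h 54 min
Fri: 10:20 AM–3:14 PM = 4 h 54 min; less 45 min break → 4 h 9 min
Mon reg 3 h 52 min / OT 0 h 0 min; Tue reg 3 h 42 min / OT 0 h 0 min; Wed reg 8 h 51 min / OT 0 h 0 min; Thu reg 5 h 54 min / OT 0 h 0 min; Fri reg 4 h 9 min / OT 0 h 0 min.
Totals: regular 26 h 28 min, overtime 0 h 0 min.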